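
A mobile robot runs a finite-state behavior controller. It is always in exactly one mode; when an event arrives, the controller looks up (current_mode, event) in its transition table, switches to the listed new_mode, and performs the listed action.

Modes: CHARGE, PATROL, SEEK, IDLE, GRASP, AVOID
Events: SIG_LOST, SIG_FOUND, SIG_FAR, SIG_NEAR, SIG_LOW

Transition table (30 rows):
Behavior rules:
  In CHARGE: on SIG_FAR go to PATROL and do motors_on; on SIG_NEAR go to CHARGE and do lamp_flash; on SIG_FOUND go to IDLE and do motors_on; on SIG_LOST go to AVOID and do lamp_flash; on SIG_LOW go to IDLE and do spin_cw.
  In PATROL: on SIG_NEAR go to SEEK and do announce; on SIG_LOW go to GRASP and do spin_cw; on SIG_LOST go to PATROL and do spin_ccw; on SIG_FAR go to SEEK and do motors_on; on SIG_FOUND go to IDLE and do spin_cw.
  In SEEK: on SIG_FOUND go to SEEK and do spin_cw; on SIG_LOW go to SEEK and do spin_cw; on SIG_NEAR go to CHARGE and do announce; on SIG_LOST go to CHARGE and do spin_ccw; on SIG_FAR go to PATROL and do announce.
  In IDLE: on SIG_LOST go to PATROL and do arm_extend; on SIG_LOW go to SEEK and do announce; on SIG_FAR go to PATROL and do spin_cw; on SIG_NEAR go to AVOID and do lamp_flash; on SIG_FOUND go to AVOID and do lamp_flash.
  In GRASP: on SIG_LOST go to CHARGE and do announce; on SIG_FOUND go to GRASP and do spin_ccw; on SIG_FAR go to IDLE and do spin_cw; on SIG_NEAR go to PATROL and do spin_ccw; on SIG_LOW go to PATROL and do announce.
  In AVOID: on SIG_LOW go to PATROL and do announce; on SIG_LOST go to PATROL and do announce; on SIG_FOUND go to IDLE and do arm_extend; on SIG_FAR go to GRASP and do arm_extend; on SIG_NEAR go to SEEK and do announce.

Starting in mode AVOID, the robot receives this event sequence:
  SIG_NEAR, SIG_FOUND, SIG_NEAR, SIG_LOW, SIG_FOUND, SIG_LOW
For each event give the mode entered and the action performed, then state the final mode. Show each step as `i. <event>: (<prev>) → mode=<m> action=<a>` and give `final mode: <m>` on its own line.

1. SIG_NEAR: (AVOID) → mode=SEEK action=announce
2. SIG_FOUND: (SEEK) → mode=SEEK action=spin_cw
3. SIG_NEAR: (SEEK) → mode=CHARGE action=announce
4. SIG_LOW: (CHARGE) → mode=IDLE action=spin_cw
5. SIG_FOUND: (IDLE) → mode=AVOID action=lamp_flash
6. SIG_LOW: (AVOID) → mode=PATROL action=announce

final mode: PATROL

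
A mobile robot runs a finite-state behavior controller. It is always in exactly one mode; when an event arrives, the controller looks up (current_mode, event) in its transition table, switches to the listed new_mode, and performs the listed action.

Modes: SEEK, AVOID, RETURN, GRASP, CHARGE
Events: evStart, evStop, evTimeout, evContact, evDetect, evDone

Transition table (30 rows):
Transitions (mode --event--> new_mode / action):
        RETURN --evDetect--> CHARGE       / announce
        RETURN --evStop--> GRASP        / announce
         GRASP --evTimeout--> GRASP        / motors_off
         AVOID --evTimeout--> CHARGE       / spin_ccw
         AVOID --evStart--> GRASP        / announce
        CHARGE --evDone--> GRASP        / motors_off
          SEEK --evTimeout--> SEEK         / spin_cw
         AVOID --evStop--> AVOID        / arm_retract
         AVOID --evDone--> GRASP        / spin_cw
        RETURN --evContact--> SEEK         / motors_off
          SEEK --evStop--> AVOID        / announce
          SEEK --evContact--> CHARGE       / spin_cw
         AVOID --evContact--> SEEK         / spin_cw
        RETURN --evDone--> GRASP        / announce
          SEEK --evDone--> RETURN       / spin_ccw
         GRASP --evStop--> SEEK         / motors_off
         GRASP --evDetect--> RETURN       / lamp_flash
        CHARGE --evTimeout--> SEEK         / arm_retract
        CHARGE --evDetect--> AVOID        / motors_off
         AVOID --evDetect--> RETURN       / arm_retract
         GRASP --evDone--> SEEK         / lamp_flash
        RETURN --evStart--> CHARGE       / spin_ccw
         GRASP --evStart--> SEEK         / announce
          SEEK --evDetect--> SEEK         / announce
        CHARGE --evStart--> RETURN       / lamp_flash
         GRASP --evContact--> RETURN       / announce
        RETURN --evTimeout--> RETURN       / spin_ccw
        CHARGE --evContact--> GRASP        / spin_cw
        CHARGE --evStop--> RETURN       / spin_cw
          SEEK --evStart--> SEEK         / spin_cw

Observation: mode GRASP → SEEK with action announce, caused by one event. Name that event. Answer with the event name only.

evStart

try evStart: (GRASP, evStart) → (SEEK, announce)  ← matches
try evStop: (GRASP, evStop) → (SEEK, motors_off)
try evTimeout: (GRASP, evTimeout) → (GRASP, motors_off)
try evContact: (GRASP, evContact) → (RETURN, announce)
try evDetect: (GRASP, evDetect) → (RETURN, lamp_flash)
try evDone: (GRASP, evDone) → (SEEK, lamp_flash)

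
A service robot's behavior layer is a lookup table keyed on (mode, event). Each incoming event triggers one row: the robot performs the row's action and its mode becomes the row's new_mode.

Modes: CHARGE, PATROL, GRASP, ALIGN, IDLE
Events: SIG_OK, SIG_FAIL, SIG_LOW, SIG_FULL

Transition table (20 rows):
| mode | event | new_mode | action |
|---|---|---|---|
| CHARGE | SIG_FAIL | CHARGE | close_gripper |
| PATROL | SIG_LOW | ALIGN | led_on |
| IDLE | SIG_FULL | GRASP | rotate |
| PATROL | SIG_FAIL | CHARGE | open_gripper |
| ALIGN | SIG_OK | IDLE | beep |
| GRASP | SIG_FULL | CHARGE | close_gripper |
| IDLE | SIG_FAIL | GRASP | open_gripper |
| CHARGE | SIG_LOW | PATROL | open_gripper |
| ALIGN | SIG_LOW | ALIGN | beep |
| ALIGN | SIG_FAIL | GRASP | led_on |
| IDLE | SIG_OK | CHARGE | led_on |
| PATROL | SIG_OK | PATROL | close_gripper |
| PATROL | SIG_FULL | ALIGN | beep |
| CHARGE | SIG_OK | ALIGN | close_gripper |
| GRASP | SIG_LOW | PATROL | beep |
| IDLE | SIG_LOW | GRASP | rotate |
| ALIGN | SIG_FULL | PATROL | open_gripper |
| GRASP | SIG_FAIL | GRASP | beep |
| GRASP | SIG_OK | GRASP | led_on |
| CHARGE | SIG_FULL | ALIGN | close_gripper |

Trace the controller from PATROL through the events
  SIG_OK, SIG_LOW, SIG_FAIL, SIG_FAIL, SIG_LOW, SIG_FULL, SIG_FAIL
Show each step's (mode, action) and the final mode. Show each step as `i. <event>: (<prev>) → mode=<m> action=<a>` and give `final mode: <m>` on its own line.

1. SIG_OK: (PATROL) → mode=PATROL action=close_gripper
2. SIG_LOW: (PATROL) → mode=ALIGN action=led_on
3. SIG_FAIL: (ALIGN) → mode=GRASP action=led_on
4. SIG_FAIL: (GRASP) → mode=GRASP action=beep
5. SIG_LOW: (GRASP) → mode=PATROL action=beep
6. SIG_FULL: (PATROL) → mode=ALIGN action=beep
7. SIG_FAIL: (ALIGN) → mode=GRASP action=led_on

final mode: GRASP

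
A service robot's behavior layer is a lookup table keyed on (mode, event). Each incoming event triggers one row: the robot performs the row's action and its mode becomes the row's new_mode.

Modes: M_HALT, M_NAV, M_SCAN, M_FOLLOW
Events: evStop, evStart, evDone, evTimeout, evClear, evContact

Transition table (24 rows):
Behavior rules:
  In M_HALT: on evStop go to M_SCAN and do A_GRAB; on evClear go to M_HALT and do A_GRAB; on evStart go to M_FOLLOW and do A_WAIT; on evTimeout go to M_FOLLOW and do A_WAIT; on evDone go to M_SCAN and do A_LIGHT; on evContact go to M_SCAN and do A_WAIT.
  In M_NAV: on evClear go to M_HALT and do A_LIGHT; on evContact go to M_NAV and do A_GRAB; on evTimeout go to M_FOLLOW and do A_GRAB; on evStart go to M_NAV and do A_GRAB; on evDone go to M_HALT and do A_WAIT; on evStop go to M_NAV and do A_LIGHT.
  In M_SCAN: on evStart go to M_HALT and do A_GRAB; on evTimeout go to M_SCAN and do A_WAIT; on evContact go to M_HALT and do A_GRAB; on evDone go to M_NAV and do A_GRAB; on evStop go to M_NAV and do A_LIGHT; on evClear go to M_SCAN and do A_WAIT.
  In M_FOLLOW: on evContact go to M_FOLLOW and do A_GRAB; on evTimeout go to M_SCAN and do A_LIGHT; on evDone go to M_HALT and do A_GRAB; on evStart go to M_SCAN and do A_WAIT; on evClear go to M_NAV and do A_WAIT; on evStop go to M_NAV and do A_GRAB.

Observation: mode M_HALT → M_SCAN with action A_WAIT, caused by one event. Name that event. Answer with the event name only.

try evStop: (M_HALT, evStop) → (M_SCAN, A_GRAB)
try evStart: (M_HALT, evStart) → (M_FOLLOW, A_WAIT)
try evDone: (M_HALT, evDone) → (M_SCAN, A_LIGHT)
try evTimeout: (M_HALT, evTimeout) → (M_FOLLOW, A_WAIT)
try evClear: (M_HALT, evClear) → (M_HALT, A_GRAB)
try evContact: (M_HALT, evContact) → (M_SCAN, A_WAIT)  ← matches

evContact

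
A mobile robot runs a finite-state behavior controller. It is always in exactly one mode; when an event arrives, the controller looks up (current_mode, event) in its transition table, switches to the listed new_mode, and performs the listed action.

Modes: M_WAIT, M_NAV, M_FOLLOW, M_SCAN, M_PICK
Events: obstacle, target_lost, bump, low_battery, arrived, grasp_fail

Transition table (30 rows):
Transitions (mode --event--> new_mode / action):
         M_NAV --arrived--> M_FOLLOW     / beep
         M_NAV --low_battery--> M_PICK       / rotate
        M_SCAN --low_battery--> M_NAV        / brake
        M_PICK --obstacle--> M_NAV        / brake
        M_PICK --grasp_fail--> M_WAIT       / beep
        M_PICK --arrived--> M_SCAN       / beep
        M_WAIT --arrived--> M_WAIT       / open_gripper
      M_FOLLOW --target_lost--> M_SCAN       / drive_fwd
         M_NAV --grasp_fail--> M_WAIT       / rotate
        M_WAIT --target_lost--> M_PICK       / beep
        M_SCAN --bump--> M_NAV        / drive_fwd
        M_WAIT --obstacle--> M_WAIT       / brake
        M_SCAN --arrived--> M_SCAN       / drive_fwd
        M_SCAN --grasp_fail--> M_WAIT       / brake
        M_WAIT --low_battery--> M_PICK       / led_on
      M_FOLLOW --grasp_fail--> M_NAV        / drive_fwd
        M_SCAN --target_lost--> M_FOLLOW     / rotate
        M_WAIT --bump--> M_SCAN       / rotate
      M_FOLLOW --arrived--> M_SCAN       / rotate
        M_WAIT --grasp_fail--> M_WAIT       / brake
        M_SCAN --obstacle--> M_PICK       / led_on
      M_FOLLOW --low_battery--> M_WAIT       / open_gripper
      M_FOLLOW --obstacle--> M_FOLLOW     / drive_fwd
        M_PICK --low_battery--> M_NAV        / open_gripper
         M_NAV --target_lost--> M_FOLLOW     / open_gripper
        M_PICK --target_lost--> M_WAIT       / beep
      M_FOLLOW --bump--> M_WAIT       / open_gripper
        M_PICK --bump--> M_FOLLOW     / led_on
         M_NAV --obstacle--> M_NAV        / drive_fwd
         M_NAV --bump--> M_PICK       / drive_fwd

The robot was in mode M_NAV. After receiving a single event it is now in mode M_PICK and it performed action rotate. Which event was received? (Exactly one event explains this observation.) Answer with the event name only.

try obstacle: (M_NAV, obstacle) → (M_NAV, drive_fwd)
try target_lost: (M_NAV, target_lost) → (M_FOLLOW, open_gripper)
try bump: (M_NAV, bump) → (M_PICK, drive_fwd)
try low_battery: (M_NAV, low_battery) → (M_PICK, rotate)  ← matches
try arrived: (M_NAV, arrived) → (M_FOLLOW, beep)
try grasp_fail: (M_NAV, grasp_fail) → (M_WAIT, rotate)

low_battery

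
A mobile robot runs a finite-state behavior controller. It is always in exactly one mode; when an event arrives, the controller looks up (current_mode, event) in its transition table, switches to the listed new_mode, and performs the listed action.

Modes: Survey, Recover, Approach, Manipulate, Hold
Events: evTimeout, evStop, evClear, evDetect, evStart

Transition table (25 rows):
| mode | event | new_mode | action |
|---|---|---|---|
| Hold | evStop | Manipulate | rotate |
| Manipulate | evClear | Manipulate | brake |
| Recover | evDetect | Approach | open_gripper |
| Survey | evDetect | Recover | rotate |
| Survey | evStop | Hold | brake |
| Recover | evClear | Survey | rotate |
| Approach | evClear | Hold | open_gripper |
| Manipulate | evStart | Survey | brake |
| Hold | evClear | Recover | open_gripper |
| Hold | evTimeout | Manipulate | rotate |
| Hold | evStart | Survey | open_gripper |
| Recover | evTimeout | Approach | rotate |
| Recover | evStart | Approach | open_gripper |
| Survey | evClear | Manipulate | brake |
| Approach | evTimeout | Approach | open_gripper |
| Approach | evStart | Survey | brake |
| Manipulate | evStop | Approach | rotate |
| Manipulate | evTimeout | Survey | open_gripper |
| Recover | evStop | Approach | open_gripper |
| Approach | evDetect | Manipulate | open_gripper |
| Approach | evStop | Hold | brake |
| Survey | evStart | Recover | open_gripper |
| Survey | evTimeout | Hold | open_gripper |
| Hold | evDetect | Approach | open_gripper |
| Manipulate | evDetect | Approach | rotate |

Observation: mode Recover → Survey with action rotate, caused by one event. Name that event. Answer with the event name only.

try evTimeout: (Recover, evTimeout) → (Approach, rotate)
try evStop: (Recover, evStop) → (Approach, open_gripper)
try evClear: (Recover, evClear) → (Survey, rotate)  ← matches
try evDetect: (Recover, evDetect) → (Approach, open_gripper)
try evStart: (Recover, evStart) → (Approach, open_gripper)

evClear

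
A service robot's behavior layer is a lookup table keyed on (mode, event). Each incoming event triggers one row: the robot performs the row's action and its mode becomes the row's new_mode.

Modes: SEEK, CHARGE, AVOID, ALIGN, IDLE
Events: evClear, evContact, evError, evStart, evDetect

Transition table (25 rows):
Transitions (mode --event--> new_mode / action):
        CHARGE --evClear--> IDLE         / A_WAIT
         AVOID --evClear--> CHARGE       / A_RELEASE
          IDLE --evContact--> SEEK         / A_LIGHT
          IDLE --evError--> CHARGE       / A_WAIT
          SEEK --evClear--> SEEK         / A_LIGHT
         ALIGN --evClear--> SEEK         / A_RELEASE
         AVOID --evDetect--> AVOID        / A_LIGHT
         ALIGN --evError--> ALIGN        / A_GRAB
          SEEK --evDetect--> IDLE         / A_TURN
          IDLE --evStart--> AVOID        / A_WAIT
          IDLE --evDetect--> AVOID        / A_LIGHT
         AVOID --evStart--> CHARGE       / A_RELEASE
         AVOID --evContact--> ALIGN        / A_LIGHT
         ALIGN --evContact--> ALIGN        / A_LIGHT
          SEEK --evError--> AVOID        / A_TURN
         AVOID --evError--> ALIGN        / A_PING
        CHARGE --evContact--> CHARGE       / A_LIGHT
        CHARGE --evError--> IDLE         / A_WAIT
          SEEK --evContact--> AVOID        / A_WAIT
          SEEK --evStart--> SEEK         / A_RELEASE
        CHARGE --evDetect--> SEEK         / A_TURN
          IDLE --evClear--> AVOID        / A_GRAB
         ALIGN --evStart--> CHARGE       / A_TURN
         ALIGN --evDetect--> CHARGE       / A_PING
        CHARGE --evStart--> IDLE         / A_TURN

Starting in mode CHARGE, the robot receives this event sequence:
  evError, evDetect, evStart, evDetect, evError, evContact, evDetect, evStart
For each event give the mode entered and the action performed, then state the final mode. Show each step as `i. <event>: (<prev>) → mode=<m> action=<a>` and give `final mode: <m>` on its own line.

1. evError: (CHARGE) → mode=IDLE action=A_WAIT
2. evDetect: (IDLE) → mode=AVOID action=A_LIGHT
3. evStart: (AVOID) → mode=CHARGE action=A_RELEASE
4. evDetect: (CHARGE) → mode=SEEK action=A_TURN
5. evError: (SEEK) → mode=AVOID action=A_TURN
6. evContact: (AVOID) → mode=ALIGN action=A_LIGHT
7. evDetect: (ALIGN) → mode=CHARGE action=A_PING
8. evStart: (CHARGE) → mode=IDLE action=A_TURN

final mode: IDLE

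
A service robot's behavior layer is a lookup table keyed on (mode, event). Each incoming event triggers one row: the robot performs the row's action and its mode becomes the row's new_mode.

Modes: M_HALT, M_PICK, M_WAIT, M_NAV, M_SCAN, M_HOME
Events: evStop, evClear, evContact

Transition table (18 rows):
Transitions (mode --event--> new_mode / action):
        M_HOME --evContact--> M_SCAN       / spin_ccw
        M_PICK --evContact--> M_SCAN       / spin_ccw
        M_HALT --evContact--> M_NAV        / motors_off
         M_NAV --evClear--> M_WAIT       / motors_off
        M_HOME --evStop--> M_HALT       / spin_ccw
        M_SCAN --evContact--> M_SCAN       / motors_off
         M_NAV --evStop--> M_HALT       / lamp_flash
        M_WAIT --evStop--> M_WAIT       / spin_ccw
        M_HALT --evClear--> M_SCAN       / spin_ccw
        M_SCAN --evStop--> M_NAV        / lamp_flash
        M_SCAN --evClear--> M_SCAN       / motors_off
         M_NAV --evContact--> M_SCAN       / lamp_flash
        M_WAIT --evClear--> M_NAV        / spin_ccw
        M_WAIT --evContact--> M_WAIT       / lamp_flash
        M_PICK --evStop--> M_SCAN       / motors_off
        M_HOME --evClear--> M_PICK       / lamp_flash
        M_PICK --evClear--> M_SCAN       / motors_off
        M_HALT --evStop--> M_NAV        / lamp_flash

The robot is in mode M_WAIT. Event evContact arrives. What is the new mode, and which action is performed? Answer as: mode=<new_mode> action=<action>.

mode=M_WAIT action=lamp_flash

current mode = M_WAIT; filter table to that mode:
  (M_WAIT, evStop) → (M_WAIT, spin_ccw)
  (M_WAIT, evClear) → (M_NAV, spin_ccw)
  (M_WAIT, evContact) → (M_WAIT, lamp_flash)  ← event matches
event = evContact selects (M_WAIT, lamp_flash)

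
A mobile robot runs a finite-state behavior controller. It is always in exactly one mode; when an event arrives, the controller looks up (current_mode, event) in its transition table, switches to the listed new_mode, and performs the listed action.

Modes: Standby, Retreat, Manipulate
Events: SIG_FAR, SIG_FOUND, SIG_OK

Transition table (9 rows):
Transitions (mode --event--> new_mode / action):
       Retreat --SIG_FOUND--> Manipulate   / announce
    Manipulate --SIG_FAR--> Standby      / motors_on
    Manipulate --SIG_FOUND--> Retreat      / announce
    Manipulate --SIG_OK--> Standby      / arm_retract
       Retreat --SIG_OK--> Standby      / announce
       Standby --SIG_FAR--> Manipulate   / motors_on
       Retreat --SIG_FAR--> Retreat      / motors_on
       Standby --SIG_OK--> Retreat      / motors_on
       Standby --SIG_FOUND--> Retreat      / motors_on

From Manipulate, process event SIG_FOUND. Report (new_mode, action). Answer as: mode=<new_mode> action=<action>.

current mode = Manipulate; filter table to that mode:
  (Manipulate, SIG_FAR) → (Standby, motors_on)
  (Manipulate, SIG_FOUND) → (Retreat, announce)  ← event matches
  (Manipulate, SIG_OK) → (Standby, arm_retract)
event = SIG_FOUND selects (Retreat, announce)

mode=Retreat action=announce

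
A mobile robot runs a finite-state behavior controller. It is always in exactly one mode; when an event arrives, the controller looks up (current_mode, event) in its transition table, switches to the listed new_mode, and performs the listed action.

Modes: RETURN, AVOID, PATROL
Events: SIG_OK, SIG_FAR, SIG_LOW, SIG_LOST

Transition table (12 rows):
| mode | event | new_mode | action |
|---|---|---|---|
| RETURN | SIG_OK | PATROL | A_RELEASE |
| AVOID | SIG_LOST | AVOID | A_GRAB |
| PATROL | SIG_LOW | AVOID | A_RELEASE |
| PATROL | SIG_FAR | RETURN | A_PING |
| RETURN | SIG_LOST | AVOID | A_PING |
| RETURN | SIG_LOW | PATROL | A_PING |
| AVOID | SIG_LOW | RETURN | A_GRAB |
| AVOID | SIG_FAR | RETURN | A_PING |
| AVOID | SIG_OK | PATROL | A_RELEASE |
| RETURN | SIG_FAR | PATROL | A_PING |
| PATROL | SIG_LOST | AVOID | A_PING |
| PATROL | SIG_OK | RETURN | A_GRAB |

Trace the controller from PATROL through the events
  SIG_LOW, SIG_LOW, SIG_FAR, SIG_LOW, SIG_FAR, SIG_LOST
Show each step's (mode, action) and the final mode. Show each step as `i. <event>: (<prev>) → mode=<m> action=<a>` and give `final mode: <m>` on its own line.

final mode: AVOID

1. SIG_LOW: (PATROL) → mode=AVOID action=A_RELEASE
2. SIG_LOW: (AVOID) → mode=RETURN action=A_GRAB
3. SIG_FAR: (RETURN) → mode=PATROL action=A_PING
4. SIG_LOW: (PATROL) → mode=AVOID action=A_RELEASE
5. SIG_FAR: (AVOID) → mode=RETURN action=A_PING
6. SIG_LOST: (RETURN) → mode=AVOID action=A_PING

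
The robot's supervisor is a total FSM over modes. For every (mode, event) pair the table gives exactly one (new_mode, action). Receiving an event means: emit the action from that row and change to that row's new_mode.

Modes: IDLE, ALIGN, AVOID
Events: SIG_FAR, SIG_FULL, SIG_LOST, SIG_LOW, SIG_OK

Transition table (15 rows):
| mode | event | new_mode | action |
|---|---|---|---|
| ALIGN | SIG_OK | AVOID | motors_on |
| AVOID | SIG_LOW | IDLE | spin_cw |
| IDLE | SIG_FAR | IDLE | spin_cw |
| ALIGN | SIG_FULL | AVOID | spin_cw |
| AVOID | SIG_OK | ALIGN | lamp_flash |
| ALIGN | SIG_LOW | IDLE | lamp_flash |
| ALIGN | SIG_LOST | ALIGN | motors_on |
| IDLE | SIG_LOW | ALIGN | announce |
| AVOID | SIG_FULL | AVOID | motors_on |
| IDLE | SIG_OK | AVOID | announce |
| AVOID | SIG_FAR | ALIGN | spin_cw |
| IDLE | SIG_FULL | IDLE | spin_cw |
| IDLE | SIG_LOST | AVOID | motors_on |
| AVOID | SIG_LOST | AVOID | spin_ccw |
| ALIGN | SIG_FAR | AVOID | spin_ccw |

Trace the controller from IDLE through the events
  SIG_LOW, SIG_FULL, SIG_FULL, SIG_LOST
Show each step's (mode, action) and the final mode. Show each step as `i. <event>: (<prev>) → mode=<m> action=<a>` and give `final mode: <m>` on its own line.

final mode: AVOID

1. SIG_LOW: (IDLE) → mode=ALIGN action=announce
2. SIG_FULL: (ALIGN) → mode=AVOID action=spin_cw
3. SIG_FULL: (AVOID) → mode=AVOID action=motors_on
4. SIG_LOST: (AVOID) → mode=AVOID action=spin_ccw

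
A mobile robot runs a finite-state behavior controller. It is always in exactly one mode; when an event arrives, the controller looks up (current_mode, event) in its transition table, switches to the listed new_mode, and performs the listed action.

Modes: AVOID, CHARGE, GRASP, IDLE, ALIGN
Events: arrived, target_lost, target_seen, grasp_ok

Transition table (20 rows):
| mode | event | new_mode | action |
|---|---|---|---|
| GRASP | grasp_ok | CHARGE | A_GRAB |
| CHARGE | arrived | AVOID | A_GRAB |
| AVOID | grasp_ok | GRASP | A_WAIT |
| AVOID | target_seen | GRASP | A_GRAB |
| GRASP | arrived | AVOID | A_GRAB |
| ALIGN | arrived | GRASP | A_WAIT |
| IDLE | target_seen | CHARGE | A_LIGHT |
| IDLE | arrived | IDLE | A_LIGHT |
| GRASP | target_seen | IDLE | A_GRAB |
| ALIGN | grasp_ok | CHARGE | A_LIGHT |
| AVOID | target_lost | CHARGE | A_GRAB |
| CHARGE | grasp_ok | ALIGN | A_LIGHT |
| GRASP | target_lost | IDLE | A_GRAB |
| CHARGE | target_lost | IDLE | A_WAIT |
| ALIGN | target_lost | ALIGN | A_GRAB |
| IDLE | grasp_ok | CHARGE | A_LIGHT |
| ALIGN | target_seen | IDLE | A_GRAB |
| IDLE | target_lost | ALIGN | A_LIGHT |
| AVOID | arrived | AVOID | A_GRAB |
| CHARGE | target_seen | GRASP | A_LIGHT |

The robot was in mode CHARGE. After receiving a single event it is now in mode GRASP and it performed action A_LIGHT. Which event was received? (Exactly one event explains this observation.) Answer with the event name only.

try arrived: (CHARGE, arrived) → (AVOID, A_GRAB)
try target_lost: (CHARGE, target_lost) → (IDLE, A_WAIT)
try target_seen: (CHARGE, target_seen) → (GRASP, A_LIGHT)  ← matches
try grasp_ok: (CHARGE, grasp_ok) → (ALIGN, A_LIGHT)

target_seen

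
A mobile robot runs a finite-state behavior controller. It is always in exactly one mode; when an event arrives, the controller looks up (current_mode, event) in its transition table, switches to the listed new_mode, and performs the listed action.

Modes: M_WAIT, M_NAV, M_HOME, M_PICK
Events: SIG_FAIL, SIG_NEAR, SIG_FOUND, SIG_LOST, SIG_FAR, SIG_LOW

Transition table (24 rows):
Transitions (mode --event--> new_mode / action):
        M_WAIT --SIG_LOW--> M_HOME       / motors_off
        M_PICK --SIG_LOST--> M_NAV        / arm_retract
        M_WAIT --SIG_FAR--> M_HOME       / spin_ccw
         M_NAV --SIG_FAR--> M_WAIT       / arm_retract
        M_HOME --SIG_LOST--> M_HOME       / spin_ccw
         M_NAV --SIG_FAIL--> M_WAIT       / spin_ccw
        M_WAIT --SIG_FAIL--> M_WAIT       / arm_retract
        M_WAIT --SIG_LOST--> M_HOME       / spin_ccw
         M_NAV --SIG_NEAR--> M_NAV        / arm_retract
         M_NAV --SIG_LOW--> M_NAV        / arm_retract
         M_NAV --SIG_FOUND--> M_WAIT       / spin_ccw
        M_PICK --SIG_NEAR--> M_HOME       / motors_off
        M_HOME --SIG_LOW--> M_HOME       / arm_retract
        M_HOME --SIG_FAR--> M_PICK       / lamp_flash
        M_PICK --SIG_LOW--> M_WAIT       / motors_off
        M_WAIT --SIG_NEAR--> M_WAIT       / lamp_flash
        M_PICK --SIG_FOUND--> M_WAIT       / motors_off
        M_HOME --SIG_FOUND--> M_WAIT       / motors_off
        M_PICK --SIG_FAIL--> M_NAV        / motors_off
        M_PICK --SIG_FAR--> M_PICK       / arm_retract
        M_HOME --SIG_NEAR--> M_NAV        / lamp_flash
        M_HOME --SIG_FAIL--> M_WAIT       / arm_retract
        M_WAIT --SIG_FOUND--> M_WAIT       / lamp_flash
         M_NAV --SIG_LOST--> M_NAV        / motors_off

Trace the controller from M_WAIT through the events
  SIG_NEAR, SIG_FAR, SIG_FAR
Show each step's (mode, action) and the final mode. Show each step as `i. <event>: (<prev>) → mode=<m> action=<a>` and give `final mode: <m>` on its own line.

1. SIG_NEAR: (M_WAIT) → mode=M_WAIT action=lamp_flash
2. SIG_FAR: (M_WAIT) → mode=M_HOME action=spin_ccw
3. SIG_FAR: (M_HOME) → mode=M_PICK action=lamp_flash

final mode: M_PICK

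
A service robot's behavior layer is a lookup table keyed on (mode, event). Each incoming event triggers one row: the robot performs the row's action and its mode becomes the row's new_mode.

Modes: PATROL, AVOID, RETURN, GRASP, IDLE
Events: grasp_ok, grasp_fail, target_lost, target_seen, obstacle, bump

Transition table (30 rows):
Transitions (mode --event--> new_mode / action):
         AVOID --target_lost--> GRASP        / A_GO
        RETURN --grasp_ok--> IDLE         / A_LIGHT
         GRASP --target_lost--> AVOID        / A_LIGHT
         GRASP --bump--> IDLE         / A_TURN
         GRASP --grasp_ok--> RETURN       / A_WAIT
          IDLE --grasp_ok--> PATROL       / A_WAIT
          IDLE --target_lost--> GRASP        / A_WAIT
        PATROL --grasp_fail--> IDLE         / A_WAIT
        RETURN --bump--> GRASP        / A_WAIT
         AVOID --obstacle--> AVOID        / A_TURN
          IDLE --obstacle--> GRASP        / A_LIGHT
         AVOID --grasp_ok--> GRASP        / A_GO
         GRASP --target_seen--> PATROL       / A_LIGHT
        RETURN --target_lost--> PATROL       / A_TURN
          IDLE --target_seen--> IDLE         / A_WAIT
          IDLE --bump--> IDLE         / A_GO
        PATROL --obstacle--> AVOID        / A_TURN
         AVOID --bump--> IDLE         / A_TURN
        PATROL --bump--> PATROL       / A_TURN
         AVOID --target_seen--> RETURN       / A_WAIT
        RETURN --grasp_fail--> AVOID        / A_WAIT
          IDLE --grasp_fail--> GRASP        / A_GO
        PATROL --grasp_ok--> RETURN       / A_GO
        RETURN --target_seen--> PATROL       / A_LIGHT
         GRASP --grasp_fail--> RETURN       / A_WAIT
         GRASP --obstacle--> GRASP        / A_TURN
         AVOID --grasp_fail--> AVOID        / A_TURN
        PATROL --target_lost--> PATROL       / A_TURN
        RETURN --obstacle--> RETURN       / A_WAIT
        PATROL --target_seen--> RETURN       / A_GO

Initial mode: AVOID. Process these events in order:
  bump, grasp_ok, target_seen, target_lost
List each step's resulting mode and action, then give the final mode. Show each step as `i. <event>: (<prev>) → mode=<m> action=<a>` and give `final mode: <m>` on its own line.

1. bump: (AVOID) → mode=IDLE action=A_TURN
2. grasp_ok: (IDLE) → mode=PATROL action=A_WAIT
3. target_seen: (PATROL) → mode=RETURN action=A_GO
4. target_lost: (RETURN) → mode=PATROL action=A_TURN

final mode: PATROL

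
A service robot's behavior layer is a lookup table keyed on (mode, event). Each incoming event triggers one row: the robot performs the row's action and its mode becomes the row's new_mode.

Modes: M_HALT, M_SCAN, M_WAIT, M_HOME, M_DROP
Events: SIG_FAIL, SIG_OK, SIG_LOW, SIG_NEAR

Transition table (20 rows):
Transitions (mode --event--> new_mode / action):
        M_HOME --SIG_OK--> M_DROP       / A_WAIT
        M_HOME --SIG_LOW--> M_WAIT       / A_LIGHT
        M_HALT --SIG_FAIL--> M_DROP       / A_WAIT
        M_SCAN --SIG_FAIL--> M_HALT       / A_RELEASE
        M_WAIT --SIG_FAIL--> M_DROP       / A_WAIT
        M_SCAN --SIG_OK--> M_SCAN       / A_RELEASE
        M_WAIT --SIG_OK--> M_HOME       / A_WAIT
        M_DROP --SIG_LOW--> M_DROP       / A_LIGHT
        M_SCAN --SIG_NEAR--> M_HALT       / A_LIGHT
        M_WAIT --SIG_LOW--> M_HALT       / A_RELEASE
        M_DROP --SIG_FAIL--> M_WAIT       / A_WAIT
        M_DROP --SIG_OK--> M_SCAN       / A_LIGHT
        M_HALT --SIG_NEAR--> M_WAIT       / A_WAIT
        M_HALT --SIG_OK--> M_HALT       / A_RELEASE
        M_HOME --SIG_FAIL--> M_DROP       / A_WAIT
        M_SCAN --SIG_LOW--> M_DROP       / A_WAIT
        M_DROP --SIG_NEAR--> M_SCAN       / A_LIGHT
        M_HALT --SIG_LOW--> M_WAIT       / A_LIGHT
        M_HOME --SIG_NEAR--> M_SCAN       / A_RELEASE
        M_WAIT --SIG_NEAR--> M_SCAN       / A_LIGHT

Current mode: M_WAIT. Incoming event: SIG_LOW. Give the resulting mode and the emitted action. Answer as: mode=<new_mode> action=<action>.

current mode = M_WAIT; filter table to that mode:
  (M_WAIT, SIG_FAIL) → (M_DROP, A_WAIT)
  (M_WAIT, SIG_OK) → (M_HOME, A_WAIT)
  (M_WAIT, SIG_LOW) → (M_HALT, A_RELEASE)  ← event matches
  (M_WAIT, SIG_NEAR) → (M_SCAN, A_LIGHT)
event = SIG_LOW selects (M_HALT, A_RELEASE)

mode=M_HALT action=A_RELEASE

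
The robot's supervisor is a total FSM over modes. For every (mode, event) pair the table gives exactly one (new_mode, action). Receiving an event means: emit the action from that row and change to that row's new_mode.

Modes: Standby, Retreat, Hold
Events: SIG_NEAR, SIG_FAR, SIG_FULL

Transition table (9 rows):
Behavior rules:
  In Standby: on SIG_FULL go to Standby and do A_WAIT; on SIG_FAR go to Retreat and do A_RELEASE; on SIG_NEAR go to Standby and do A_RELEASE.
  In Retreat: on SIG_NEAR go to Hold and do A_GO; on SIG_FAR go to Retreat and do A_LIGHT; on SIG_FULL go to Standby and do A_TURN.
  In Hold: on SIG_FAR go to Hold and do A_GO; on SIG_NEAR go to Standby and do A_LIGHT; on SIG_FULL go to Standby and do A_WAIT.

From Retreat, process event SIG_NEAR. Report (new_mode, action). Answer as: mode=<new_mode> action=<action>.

current mode = Retreat; filter table to that mode:
  (Retreat, SIG_NEAR) → (Hold, A_GO)  ← event matches
  (Retreat, SIG_FAR) → (Retreat, A_LIGHT)
  (Retreat, SIG_FULL) → (Standby, A_TURN)
event = SIG_NEAR selects (Hold, A_GO)

mode=Hold action=A_GO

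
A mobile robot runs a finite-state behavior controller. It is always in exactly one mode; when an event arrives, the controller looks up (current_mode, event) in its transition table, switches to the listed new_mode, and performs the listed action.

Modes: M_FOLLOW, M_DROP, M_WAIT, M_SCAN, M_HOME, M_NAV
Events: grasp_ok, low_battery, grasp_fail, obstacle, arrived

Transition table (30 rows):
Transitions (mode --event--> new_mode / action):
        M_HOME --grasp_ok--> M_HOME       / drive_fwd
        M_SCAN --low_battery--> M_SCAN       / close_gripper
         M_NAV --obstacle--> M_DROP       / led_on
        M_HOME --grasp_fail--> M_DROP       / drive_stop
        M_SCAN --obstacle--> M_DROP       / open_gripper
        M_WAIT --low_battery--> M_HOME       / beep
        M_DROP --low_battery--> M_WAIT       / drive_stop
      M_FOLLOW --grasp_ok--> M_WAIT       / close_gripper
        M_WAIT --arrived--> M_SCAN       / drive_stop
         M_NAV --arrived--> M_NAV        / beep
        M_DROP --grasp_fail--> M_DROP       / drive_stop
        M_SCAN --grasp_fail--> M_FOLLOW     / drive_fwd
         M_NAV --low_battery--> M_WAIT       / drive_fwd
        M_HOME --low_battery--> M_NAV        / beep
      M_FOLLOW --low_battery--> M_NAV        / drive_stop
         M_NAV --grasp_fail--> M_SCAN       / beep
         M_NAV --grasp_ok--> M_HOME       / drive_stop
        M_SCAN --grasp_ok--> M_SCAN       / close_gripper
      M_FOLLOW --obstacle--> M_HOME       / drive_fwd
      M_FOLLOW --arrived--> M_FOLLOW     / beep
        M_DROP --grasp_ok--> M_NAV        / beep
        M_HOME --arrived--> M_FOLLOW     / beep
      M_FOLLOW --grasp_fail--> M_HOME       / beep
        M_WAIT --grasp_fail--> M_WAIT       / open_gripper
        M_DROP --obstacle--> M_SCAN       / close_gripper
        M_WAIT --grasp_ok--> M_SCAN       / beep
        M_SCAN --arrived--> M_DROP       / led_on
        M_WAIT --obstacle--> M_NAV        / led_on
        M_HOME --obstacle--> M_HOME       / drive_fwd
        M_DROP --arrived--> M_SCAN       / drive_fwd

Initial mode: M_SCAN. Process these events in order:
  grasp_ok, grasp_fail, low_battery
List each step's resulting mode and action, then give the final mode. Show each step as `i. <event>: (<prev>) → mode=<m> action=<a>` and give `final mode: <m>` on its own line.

final mode: M_NAV

1. grasp_ok: (M_SCAN) → mode=M_SCAN action=close_gripper
2. grasp_fail: (M_SCAN) → mode=M_FOLLOW action=drive_fwd
3. low_battery: (M_FOLLOW) → mode=M_NAV action=drive_stop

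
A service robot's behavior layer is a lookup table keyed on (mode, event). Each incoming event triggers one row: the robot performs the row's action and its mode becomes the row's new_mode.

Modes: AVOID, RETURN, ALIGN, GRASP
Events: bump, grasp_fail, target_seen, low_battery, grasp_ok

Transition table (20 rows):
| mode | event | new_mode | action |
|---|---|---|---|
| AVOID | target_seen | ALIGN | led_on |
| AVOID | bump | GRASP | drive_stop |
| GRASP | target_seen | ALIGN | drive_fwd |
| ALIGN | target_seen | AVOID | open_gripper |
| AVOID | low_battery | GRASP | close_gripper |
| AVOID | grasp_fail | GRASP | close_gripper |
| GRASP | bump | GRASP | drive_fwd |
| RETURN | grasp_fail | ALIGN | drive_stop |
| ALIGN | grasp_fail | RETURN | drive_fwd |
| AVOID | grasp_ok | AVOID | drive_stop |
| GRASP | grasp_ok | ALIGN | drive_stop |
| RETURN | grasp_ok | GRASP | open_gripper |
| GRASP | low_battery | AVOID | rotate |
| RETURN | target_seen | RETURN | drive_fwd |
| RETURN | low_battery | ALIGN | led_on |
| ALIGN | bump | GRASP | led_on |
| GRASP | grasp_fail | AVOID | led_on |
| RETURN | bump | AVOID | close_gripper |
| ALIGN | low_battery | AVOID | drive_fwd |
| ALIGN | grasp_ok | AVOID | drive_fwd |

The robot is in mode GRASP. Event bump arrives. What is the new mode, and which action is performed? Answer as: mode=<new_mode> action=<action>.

current mode = GRASP; filter table to that mode:
  (GRASP, target_seen) → (ALIGN, drive_fwd)
  (GRASP, bump) → (GRASP, drive_fwd)  ← event matches
  (GRASP, grasp_ok) → (ALIGN, drive_stop)
  (GRASP, low_battery) → (AVOID, rotate)
  (GRASP, grasp_fail) → (AVOID, led_on)
event = bump selects (GRASP, drive_fwd)

mode=GRASP action=drive_fwd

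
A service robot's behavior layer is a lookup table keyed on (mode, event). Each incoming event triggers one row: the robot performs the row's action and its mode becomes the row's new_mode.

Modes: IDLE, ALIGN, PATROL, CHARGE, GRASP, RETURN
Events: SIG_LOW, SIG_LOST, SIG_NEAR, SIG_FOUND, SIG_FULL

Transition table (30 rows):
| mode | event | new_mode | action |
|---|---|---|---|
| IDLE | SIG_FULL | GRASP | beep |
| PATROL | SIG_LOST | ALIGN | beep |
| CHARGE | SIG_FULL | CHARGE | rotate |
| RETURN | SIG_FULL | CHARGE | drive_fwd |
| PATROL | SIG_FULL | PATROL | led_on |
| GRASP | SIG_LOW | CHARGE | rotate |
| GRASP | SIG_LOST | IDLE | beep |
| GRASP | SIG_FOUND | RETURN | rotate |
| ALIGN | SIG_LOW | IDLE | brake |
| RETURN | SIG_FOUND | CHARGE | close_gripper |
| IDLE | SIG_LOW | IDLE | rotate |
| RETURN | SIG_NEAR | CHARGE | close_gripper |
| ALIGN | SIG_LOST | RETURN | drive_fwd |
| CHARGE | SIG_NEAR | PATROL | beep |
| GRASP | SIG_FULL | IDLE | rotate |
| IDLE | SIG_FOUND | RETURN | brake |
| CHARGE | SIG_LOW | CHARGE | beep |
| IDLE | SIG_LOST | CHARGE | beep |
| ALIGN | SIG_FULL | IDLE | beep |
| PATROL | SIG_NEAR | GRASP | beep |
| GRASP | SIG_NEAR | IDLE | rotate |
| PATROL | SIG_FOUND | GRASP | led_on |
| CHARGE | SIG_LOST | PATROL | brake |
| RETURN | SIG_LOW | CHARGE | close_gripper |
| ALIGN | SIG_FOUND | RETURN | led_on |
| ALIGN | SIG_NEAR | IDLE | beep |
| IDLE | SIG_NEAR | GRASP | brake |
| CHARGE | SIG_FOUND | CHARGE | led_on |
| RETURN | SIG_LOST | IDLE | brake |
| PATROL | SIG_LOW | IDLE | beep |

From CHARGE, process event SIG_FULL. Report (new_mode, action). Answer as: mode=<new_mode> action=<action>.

current mode = CHARGE; filter table to that mode:
  (CHARGE, SIG_FULL) → (CHARGE, rotate)  ← event matches
  (CHARGE, SIG_NEAR) → (PATROL, beep)
  (CHARGE, SIG_LOW) → (CHARGE, beep)
  (CHARGE, SIG_LOST) → (PATROL, brake)
  (CHARGE, SIG_FOUND) → (CHARGE, led_on)
event = SIG_FULL selects (CHARGE, rotate)

mode=CHARGE action=rotate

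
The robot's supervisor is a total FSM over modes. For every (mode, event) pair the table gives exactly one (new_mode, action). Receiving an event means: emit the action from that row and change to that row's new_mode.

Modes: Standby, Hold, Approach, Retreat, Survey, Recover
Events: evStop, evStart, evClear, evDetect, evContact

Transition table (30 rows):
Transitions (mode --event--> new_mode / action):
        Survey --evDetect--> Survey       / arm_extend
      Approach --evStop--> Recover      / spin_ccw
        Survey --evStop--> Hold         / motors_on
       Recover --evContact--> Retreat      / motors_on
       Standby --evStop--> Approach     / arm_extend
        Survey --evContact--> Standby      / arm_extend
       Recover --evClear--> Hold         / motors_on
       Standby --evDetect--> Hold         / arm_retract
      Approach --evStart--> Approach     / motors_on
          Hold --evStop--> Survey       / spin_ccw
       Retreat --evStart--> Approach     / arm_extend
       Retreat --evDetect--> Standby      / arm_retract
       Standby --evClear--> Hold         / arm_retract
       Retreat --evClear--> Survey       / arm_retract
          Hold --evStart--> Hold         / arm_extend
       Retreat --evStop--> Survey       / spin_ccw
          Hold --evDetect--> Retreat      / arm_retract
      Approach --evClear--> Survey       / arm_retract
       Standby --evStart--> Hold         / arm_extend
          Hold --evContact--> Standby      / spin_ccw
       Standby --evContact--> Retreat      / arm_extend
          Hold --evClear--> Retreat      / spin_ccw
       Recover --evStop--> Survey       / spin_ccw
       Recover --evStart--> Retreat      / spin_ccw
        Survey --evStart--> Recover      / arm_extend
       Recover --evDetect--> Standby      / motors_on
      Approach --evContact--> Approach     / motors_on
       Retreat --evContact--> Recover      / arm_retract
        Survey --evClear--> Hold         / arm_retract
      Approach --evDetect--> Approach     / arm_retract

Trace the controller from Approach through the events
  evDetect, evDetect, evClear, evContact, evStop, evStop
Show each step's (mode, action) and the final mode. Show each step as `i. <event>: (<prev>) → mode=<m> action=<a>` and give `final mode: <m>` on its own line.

final mode: Recover

1. evDetect: (Approach) → mode=Approach action=arm_retract
2. evDetect: (Approach) → mode=Approach action=arm_retract
3. evClear: (Approach) → mode=Survey action=arm_retract
4. evContact: (Survey) → mode=Standby action=arm_extend
5. evStop: (Standby) → mode=Approach action=arm_extend
6. evStop: (Approach) → mode=Recover action=spin_ccw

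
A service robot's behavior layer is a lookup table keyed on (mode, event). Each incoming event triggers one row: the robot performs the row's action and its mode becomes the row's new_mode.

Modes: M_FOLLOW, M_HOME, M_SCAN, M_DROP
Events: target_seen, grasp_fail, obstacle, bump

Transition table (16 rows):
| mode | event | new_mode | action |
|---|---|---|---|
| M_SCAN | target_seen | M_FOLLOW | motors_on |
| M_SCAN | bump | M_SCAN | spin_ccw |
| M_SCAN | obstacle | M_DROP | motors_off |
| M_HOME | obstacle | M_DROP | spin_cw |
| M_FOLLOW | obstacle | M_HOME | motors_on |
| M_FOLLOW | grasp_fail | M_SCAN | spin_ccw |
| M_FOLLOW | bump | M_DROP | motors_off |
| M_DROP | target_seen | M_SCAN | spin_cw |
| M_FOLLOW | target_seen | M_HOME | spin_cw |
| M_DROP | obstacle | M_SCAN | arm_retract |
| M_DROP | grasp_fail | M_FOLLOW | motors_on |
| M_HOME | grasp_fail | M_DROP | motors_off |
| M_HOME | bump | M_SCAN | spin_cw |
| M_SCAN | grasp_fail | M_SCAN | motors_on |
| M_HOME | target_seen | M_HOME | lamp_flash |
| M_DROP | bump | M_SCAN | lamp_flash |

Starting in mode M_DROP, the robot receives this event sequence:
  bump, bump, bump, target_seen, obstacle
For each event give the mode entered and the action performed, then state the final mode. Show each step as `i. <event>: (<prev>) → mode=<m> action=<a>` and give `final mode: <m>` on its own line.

final mode: M_HOME

1. bump: (M_DROP) → mode=M_SCAN action=lamp_flash
2. bump: (M_SCAN) → mode=M_SCAN action=spin_ccw
3. bump: (M_SCAN) → mode=M_SCAN action=spin_ccw
4. target_seen: (M_SCAN) → mode=M_FOLLOW action=motors_on
5. obstacle: (M_FOLLOW) → mode=M_HOME action=motors_on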